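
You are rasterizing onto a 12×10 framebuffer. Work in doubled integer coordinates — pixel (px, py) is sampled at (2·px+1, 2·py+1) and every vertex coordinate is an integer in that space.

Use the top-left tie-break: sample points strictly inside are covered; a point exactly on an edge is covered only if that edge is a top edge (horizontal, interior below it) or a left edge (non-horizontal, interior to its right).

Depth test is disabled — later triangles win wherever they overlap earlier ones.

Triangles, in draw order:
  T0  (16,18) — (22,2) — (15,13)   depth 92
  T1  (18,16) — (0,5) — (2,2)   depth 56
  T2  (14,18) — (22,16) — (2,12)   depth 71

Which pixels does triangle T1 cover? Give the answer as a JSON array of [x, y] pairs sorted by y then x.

T0:
  2·area = 46  (B↔C swapped to make it positive)
  edge (16, 18)→(15, 13): d=(-1,-5) top-left  bias=+0
  edge (15, 13)→(22, 2): d=(7,-11) top-left  bias=+0
  edge (22, 2)→(16, 18): d=(-6,16) right/bottom  bias=-1
    (6,1)@(13, 3): e=[0,-92,138] → .  [on edge]
    (9,3)@(19, 7): e=[26,2,18] → X
    (10,3)@(21, 7): e=[36,24,-14] → .
    (9,4)@(19, 9): e=[24,16,6] → X
    (10,4)@(21, 9): e=[34,38,-26] → .
    (8,5)@(17, 11): e=[12,8,26] → X
    (9,5)@(19, 11): e=[22,30,-6] → .
    (7,6)@(15, 13): e=[0,0,46] → X  [on edge]
    (9,6)@(19, 13): e=[20,44,-18] → .
    (7,7)@(15, 15): e=[-2,14,34] → .
    (8,7)@(17, 15): e=[8,36,2] → X
    (9,7)@(19, 15): e=[18,58,-30] → .
  covered (6 px):
    . . . . . . . . . . . .
    . . . . . . . . . . . .
    . . . . . . . . . . . .
    . . . . . . . . . X . .
    . . . . . . . . . X . .
    . . . . . . . . X . . .
    . . . . . . . X X . . .
    . . . . . . . . X . . .
    . . . . . . . . . . . .
    . . . . . . . . . . . .
T1:
  2·area = 76
  edge (18, 16)→(0, 5): d=(-18,-11) top-left  bias=+0
  edge (0, 5)→(2, 2): d=(2,-3) top-left  bias=+0
  edge (2, 2)→(18, 16): d=(16,14) right/bottom  bias=-1
    (1,1)@(3, 3): e=[69,5,2] → X
    (2,1)@(5, 3): e=[91,11,-26] → .
    (0,2)@(1, 5): e=[11,3,62] → X
    (2,2)@(5, 5): e=[55,15,6] → X
    (3,2)@(7, 5): e=[77,21,-22] → .
    (0,3)@(1, 7): e=[-25,7,94] → .
    (1,3)@(3, 7): e=[-3,13,66] → .
    (2,3)@(5, 7): e=[19,19,38] → X
    (3,3)@(7, 7): e=[41,25,10] → X
    (4,3)@(9, 7): e=[63,31,-18] → .
    (2,4)@(5, 9): e=[-17,23,70] → .
    (3,4)@(7, 9): e=[5,29,42] → X
  covered (9 px):
    . . . . . . . . . . . .
    . X . . . . . . . . . .
    X X X . . . . . . . . .
    . . X X . . . . . . . .
    . . . X X . . . . . . .
    . . . . . X . . . . . .
    . . . . . . . . . . . .
    . . . . . . . . . . . .
    . . . . . . . . . . . .
    . . . . . . . . . . . .
T2:
  2·area = 72  (B↔C swapped to make it positive)
  edge (14, 18)→(2, 12): d=(-12,-6) top-left  bias=+0
  edge (2, 12)→(22, 16): d=(20,4) right/bottom  bias=-1
  edge (22, 16)→(14, 18): d=(-8,2) right/bottom  bias=-1
    (2,6)@(5, 13): e=[6,8,58] → X
    (3,6)@(7, 13): e=[18,0,54] → .  [on edge]
    (2,7)@(5, 15): e=[-18,48,42] → .
    (4,7)@(9, 15): e=[6,32,34] → X
    (5,7)@(11, 15): e=[18,24,30] → X
    (6,7)@(13, 15): e=[30,16,26] → X
    (7,7)@(15, 15): e=[42,8,22] → X
    (8,7)@(17, 15): e=[54,0,18] → .  [on edge]
    (4,8)@(9, 17): e=[-18,72,18] → .
    (5,8)@(11, 17): e=[-6,64,14] → .
    (6,8)@(13, 17): e=[6,56,10] → X
    (8,8)@(17, 17): e=[30,40,2] → X
  covered (8 px):
    . . . . . . . . . . . .
    . . . . . . . . . . . .
    . . . . . . . . . . . .
    . . . . . . . . . . . .
    . . . . . . . . . . . .
    . . . . . . . . . . . .
    . . X . . . . . . . . .
    . . . . X X X X . . . .
    . . . . . . X X X . . .
    . . . . . . . . . . . .

Answer: [[1,1],[0,2],[1,2],[2,2],[2,3],[3,3],[3,4],[4,4],[5,5]]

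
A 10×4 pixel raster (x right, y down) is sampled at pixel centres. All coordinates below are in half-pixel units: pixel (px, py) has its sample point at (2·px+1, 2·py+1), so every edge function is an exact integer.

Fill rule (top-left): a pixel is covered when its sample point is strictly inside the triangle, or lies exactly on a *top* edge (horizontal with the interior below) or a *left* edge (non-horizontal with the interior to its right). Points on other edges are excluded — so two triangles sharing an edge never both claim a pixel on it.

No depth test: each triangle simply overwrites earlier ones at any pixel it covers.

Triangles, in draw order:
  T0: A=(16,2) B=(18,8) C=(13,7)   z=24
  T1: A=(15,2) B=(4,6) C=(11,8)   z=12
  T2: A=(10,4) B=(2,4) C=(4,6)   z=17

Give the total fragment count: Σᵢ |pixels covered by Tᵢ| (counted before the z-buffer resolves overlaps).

T0:
  2·area = 28
  edge (16, 2)→(18, 8): d=(2,6) right/bottom  bias=-1
  edge (18, 8)→(13, 7): d=(-5,-1) top-left  bias=+0
  edge (13, 7)→(16, 2): d=(3,-5) top-left  bias=+0
    (1,2)@(3, 5): e=[84,0,-56] → ·  [on edge]
    (7,2)@(15, 5): e=[12,12,4] → #
    (8,2)@(17, 5): e=[0,14,14] → ·  [on edge]
    (6,3)@(13, 7): e=[28,0,0] → #  [on edge]
    (8,3)@(17, 7): e=[4,4,20] → #
    (9,3)@(19, 7): e=[-8,6,30] → ·
  covered (4 px):
    · · · · · · · · · ·
    · · · · · · · · · ·
    · · · · · · · # · ·
    · · · · · · # # # ·
T1:
  2·area = 50  (B↔C swapped to make it positive)
  edge (15, 2)→(11, 8): d=(-4,6) right/bottom  bias=-1
  edge (11, 8)→(4, 6): d=(-7,-2) top-left  bias=+0
  edge (4, 6)→(15, 2): d=(11,-4) top-left  bias=+0
    (6,1)@(13, 3): e=[8,39,3] → #
    (7,1)@(15, 3): e=[-4,43,11] → ·
    (3,2)@(7, 5): e=[36,13,1] → #
    (4,2)@(9, 5): e=[24,17,9] → #
    (5,2)@(11, 5): e=[12,21,17] → #
    (6,2)@(13, 5): e=[0,25,25] → ·  [on edge]
    (3,3)@(7, 7): e=[28,-1,23] → ·
    (4,3)@(9, 7): e=[16,3,31] → #
    (6,3)@(13, 7): e=[-8,11,47] → ·
  covered (6 px):
    · · · · · · · · · ·
    · · · · · · # · · ·
    · · · # # # · · · ·
    · · · · # # · · · ·
T2:
  2·area = 16  (B↔C swapped to make it positive)
  edge (10, 4)→(4, 6): d=(-6,2) right/bottom  bias=-1
  edge (4, 6)→(2, 4): d=(-2,-2) top-left  bias=+0
  edge (2, 4)→(10, 4): d=(8,0) top-left  bias=+0
    (9,0)@(19, 1): e=[0,40,-24] → ·  [on edge]
    (0,1)@(1, 3): e=[24,0,-8] → ·  [on edge]
    (6,1)@(13, 3): e=[0,24,-8] → ·  [on edge]
    (1,2)@(3, 5): e=[8,0,8] → #  [on edge]
    (2,2)@(5, 5): e=[4,4,8] → #
    (3,2)@(7, 5): e=[0,8,8] → ·  [on edge]
    (0,3)@(1, 7): e=[0,-8,24] → ·  [on edge]
    (1,3)@(3, 7): e=[-4,-4,24] → ·
    (2,3)@(5, 7): e=[-8,0,24] → ·  [on edge]
  covered (2 px):
    · · · · · · · · · ·
    · · · · · · · · · ·
    · # # · · · · · · ·
    · · · · · · · · · ·

Final: 12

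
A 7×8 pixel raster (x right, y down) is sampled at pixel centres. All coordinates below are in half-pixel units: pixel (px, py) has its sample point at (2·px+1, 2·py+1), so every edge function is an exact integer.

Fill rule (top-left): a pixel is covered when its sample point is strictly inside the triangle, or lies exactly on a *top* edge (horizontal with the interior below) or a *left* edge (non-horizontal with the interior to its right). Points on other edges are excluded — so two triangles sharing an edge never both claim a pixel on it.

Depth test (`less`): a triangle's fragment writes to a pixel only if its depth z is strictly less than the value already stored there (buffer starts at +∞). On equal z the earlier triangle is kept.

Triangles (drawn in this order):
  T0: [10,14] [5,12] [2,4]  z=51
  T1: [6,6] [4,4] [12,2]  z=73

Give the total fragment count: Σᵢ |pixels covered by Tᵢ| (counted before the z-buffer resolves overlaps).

T0:
  2·area = 34
  edge (10, 14)→(5, 12): d=(-5,-2) top-left  bias=+0
  edge (5, 12)→(2, 4): d=(-3,-8) top-left  bias=+0
  edge (2, 4)→(10, 14): d=(8,10) right/bottom  bias=-1
    (2,4)@(5, 9): e=[15,9,10] → X
    (3,4)@(7, 9): e=[19,25,-10] → .
    (2,5)@(5, 11): e=[5,3,26] → X
    (3,5)@(7, 11): e=[9,19,6] → X
    (4,5)@(9, 11): e=[13,35,-14] → .
    (2,6)@(5, 13): e=[-5,-3,42] → .
    (3,6)@(7, 13): e=[-1,13,22] → .
    (4,6)@(9, 13): e=[3,29,2] → X
    (5,6)@(11, 13): e=[7,45,-18] → .
    (4,7)@(9, 15): e=[-7,23,18] → .
  covered (4 px):
    . . . . . . .
    . . . . . . .
    . . . . . . .
    . . . . . . .
    . . X . . . .
    . . X X . . .
    . . . . X . .
    . . . . . . .
T1:
  2·area = 20
  edge (6, 6)→(4, 4): d=(-2,-2) top-left  bias=+0
  edge (4, 4)→(12, 2): d=(8,-2) top-left  bias=+0
  edge (12, 2)→(6, 6): d=(-6,4) right/bottom  bias=-1
    (0,0)@(1, 1): e=[0,-30,50] → .  [on edge]
    (1,1)@(3, 3): e=[0,-10,30] → .  [on edge]
    (4,1)@(9, 3): e=[12,2,6] → X
    (5,1)@(11, 3): e=[16,6,-2] → .
    (2,2)@(5, 5): e=[0,10,10] → X  [on edge]
    (3,2)@(7, 5): e=[4,14,2] → X
    (4,2)@(9, 5): e=[8,18,-6] → .
    (2,3)@(5, 7): e=[-4,26,-2] → .
    (3,3)@(7, 7): e=[0,30,-10] → .  [on edge]
    (4,4)@(9, 9): e=[0,50,-30] → .  [on edge]
    (5,5)@(11, 11): e=[0,70,-50] → .  [on edge]
    (6,6)@(13, 13): e=[0,90,-70] → .  [on edge]
  covered (3 px):
    . . . . . . .
    . . . . X . .
    . . X X . . .
    . . . . . . .
    . . . . . . .
    . . . . . . .
    . . . . . . .
    . . . . . . .

Result: 7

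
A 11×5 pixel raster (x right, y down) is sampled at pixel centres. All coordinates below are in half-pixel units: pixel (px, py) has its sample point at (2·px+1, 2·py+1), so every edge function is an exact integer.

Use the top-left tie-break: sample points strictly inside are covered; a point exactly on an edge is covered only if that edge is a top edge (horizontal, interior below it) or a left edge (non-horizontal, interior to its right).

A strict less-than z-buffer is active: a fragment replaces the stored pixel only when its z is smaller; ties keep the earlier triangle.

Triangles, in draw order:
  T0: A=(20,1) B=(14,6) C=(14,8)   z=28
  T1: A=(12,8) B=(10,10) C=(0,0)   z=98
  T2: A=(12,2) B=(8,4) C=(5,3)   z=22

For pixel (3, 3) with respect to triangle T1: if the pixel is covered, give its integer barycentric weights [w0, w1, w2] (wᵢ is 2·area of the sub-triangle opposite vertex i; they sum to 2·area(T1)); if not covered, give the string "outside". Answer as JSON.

T0:
  2·area = 12  (B↔C swapped to make it positive)
  edge (20, 1)→(14, 8): d=(-6,7) right/bottom  bias=-1
  edge (14, 8)→(14, 6): d=(0,-2) top-left  bias=+0
  edge (14, 6)→(20, 1): d=(6,-5) top-left  bias=+0
  covered (0 px):
    . . . . . . . . . . .
    . . . . . . . . . . .
    . . . . . . . . . . .
    . . . . . . . . . . .
    . . . . . . . . . . .
T1:
  2·area = 40
  edge (12, 8)→(10, 10): d=(-2,2) right/bottom  bias=-1
  edge (10, 10)→(0, 0): d=(-10,-10) top-left  bias=+0
  edge (0, 0)→(12, 8): d=(12,8) right/bottom  bias=-1
    (0,0)@(1, 1): e=[36,0,4] → X  [on edge]
    (1,0)@(3, 1): e=[32,20,-12] → .
    (9,0)@(19, 1): e=[0,180,-140] → .  [on edge]
    (0,1)@(1, 3): e=[32,-20,28] → .
    (1,1)@(3, 3): e=[28,0,12] → X  [on edge]
    (2,1)@(5, 3): e=[24,20,-4] → .
    (8,1)@(17, 3): e=[0,140,-100] → .  [on edge]
    (1,2)@(3, 5): e=[24,-20,36] → .
    (2,2)@(5, 5): e=[20,0,20] → X  [on edge]
    (3,2)@(7, 5): e=[16,20,4] → X
    (4,2)@(9, 5): e=[12,40,-12] → .
    (7,2)@(15, 5): e=[0,100,-60] → .  [on edge]
    (3,3)@(7, 7): e=[12,0,28] → X  [on edge]
    (6,3)@(13, 7): e=[0,60,-20] → .  [on edge]
    (4,4)@(9, 9): e=[4,0,36] → X  [on edge]
    (5,4)@(11, 9): e=[0,20,20] → .  [on edge]
  covered (7 px):
    X . . . . . . . . . .
    . X . . . . . . . . .
    . . X X . . . . . . .
    . . . X X . . . . . .
    . . . . X . . . . . .
T2:
  2·area = 10
  edge (12, 2)→(8, 4): d=(-4,2) right/bottom  bias=-1
  edge (8, 4)→(5, 3): d=(-3,-1) top-left  bias=+0
  edge (5, 3)→(12, 2): d=(7,-1) top-left  bias=+0
    (9,0)@(19, 1): e=[-10,20,0] → .  [on edge]
    (2,1)@(5, 3): e=[10,0,0] → X  [on edge]
    (3,1)@(7, 3): e=[6,2,2] → X
    (4,1)@(9, 3): e=[2,4,4] → X
    (5,1)@(11, 3): e=[-2,6,6] → .
    (2,2)@(5, 5): e=[2,-6,14] → .
    (3,2)@(7, 5): e=[-2,-4,16] → .
    (4,2)@(9, 5): e=[-6,-2,18] → .
    (5,2)@(11, 5): e=[-10,0,20] → .  [on edge]
    (8,3)@(17, 7): e=[-30,0,40] → .  [on edge]
  covered (3 px):
    . . . . . . . . . . .
    . . X X X . . . . . .
    . . . . . . . . . . .
    . . . . . . . . . . .
    . . . . . . . . . . .

Final: [0,28,12]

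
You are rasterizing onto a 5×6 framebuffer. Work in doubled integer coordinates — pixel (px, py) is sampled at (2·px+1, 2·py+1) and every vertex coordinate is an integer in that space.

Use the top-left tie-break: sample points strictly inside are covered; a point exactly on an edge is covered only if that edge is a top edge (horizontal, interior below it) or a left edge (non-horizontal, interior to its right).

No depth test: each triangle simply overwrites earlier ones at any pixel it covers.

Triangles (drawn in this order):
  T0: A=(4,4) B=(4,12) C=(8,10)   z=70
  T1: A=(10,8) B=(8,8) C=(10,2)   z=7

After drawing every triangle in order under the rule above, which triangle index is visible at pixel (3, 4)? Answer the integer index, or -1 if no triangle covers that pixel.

T0:
  2·area = 32  (B↔C swapped to make it positive)
  edge (4, 4)→(8, 10): d=(4,6) right/bottom  bias=-1
  edge (8, 10)→(4, 12): d=(-4,2) right/bottom  bias=-1
  edge (4, 12)→(4, 4): d=(0,-8) top-left  bias=+0
    (2,3)@(5, 7): e=[6,18,8] → #
    (3,3)@(7, 7): e=[-6,14,24] → ·
    (2,4)@(5, 9): e=[14,10,8] → #
    (3,4)@(7, 9): e=[2,6,24] → #
    (4,4)@(9, 9): e=[-10,2,40] → ·
    (2,5)@(5, 11): e=[22,2,8] → #
    (3,5)@(7, 11): e=[10,-2,24] → ·
  covered (4 px):
    · · · · ·
    · · · · ·
    · · · · ·
    · · # · ·
    · · # # ·
    · · # · ·
T1:
  2·area = 12
  edge (10, 8)→(8, 8): d=(-2,0) right/bottom  bias=-1
  edge (8, 8)→(10, 2): d=(2,-6) top-left  bias=+0
  edge (10, 2)→(10, 8): d=(0,6) right/bottom  bias=-1
    (4,2)@(9, 5): e=[6,0,6] → #  [on edge]
    (4,3)@(9, 7): e=[2,4,6] → #
    (4,4)@(9, 9): e=[-2,8,6] → ·
    (3,5)@(7, 11): e=[-6,0,18] → ·  [on edge]
  covered (2 px):
    · · · · ·
    · · · · ·
    · · · · #
    · · · · #
    · · · · ·
    · · · · ·

Z-buffer (winner per pixel, '.' = empty):
  . . . . .
  . . . . .
  . . . . 1
  . . 0 . 1
  . . 0 0 .
  . . 0 . .

Result: 0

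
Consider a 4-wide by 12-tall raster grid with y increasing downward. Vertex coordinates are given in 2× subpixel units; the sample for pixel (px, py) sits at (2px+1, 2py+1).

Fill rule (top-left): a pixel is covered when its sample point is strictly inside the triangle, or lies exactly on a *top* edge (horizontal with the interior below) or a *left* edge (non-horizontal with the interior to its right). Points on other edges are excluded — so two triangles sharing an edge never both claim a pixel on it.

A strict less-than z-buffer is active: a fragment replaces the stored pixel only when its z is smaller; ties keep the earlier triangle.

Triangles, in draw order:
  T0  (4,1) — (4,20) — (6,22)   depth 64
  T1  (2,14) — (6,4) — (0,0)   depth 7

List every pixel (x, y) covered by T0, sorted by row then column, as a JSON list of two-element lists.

T0:
  2·area = 38  (B↔C swapped to make it positive)
  edge (4, 1)→(6, 22): d=(2,21) right/bottom  bias=-1
  edge (6, 22)→(4, 20): d=(-2,-2) top-left  bias=+0
  edge (4, 20)→(4, 1): d=(0,-19) top-left  bias=+0
    (2,6)@(5, 13): e=[3,16,19] → #
    (3,6)@(7, 13): e=[-39,20,57] → ·
    (2,7)@(5, 15): e=[7,12,19] → #
    (3,7)@(7, 15): e=[-35,16,57] → ·
    (0,8)@(1, 17): e=[95,0,-57] → ·  [on edge]
    (2,8)@(5, 17): e=[11,8,19] → #
    (3,8)@(7, 17): e=[-31,12,57] → ·
    (1,9)@(3, 19): e=[57,0,-19] → ·  [on edge]
    (2,9)@(5, 19): e=[15,4,19] → #
    (3,9)@(7, 19): e=[-27,8,57] → ·
    (2,10)@(5, 21): e=[19,0,19] → #  [on edge]
    (3,10)@(7, 21): e=[-23,4,57] → ·
    (3,11)@(7, 23): e=[-19,0,57] → ·  [on edge]
  covered (5 px):
    · · · ·
    · · · ·
    · · · ·
    · · · ·
    · · · ·
    · · · ·
    · · # ·
    · · # ·
    · · # ·
    · · # ·
    · · # ·
    · · · ·
T1:
  2·area = 76  (B↔C swapped to make it positive)
  edge (2, 14)→(0, 0): d=(-2,-14) top-left  bias=+0
  edge (0, 0)→(6, 4): d=(6,4) right/bottom  bias=-1
  edge (6, 4)→(2, 14): d=(-4,10) right/bottom  bias=-1
    (0,0)@(1, 1): e=[12,2,62] → #
    (1,0)@(3, 1): e=[40,-6,42] → ·
    (0,1)@(1, 3): e=[8,14,54] → #
    (1,1)@(3, 3): e=[36,6,34] → #
    (2,1)@(5, 3): e=[64,-2,14] → ·
    (0,2)@(1, 5): e=[4,26,46] → #
    (2,2)@(5, 5): e=[60,10,6] → #
    (3,2)@(7, 5): e=[88,2,-14] → ·
    (0,3)@(1, 7): e=[0,38,38] → #  [on edge]
    (2,3)@(5, 7): e=[56,22,-2] → ·
    (0,4)@(1, 9): e=[-4,50,30] → ·
    (1,4)@(3, 9): e=[24,42,10] → #
    (1,10)@(3, 21): e=[0,114,-38] → ·  [on edge]
  covered (10 px):
    # · · ·
    # # · ·
    # # # ·
    # # · ·
    · # · ·
    · # · ·
    · · · ·
    · · · ·
    · · · ·
    · · · ·
    · · · ·
    · · · ·

Result: [[2,6],[2,7],[2,8],[2,9],[2,10]]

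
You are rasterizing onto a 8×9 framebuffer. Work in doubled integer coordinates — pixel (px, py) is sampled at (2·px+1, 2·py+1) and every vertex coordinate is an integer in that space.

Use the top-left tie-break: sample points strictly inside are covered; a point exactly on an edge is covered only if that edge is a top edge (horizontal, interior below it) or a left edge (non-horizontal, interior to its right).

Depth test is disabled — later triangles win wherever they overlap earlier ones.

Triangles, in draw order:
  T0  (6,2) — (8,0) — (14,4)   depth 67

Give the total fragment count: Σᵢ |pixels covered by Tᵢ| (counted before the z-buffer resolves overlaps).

T0:
  2·area = 20
  edge (6, 2)→(8, 0): d=(2,-2) top-left  bias=+0
  edge (8, 0)→(14, 4): d=(6,4) right/bottom  bias=-1
  edge (14, 4)→(6, 2): d=(-8,-2) top-left  bias=+0
    (3,0)@(7, 1): e=[0,10,10] → █  [on edge]
    (4,0)@(9, 1): e=[4,2,14] → █
    (5,0)@(11, 1): e=[8,-6,18] → ·
    (2,1)@(5, 3): e=[0,30,-10] → ·  [on edge]
    (3,1)@(7, 3): e=[4,22,-6] → ·
    (4,1)@(9, 3): e=[8,14,-2] → ·
    (5,1)@(11, 3): e=[12,6,2] → █
    (6,1)@(13, 3): e=[16,-2,6] → ·
    (1,2)@(3, 5): e=[0,50,-30] → ·  [on edge]
    (5,2)@(11, 5): e=[16,18,-14] → ·
    (0,3)@(1, 7): e=[0,70,-50] → ·  [on edge]
  covered (3 px):
    · · · █ █ · · ·
    · · · · · █ · ·
    · · · · · · · ·
    · · · · · · · ·
    · · · · · · · ·
    · · · · · · · ·
    · · · · · · · ·
    · · · · · · · ·
    · · · · · · · ·

Answer: 3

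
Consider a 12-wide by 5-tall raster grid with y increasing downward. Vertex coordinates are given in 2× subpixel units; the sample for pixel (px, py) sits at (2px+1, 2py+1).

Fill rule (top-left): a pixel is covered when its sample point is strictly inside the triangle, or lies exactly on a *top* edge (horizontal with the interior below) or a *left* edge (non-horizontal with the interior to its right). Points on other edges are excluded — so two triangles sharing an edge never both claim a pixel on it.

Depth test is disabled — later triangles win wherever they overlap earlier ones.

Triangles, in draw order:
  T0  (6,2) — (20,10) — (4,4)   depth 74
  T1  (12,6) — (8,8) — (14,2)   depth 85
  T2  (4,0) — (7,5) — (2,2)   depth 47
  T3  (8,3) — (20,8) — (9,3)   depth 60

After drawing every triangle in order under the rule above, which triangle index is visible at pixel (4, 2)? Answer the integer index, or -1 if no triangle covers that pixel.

T0:
  2·area = 44
  edge (6, 2)→(20, 10): d=(14,8) right/bottom  bias=-1
  edge (20, 10)→(4, 4): d=(-16,-6) top-left  bias=+0
  edge (4, 4)→(6, 2): d=(2,-2) top-left  bias=+0
    (3,0)@(7, 1): e=[-22,66,0] → ·  [on edge]
    (2,1)@(5, 3): e=[22,22,0] → █  [on edge]
    (3,1)@(7, 3): e=[6,34,4] → █
    (4,1)@(9, 3): e=[-10,46,8] → ·
    (1,2)@(3, 5): e=[66,-22,0] → ·  [on edge]
    (2,2)@(5, 5): e=[50,-10,4] → ·
    (3,2)@(7, 5): e=[34,2,8] → █
    (4,2)@(9, 5): e=[18,14,12] → █
    (5,2)@(11, 5): e=[2,26,16] → █
    (6,2)@(13, 5): e=[-14,38,20] → ·
    (0,3)@(1, 7): e=[110,-66,0] → ·  [on edge]
    (3,3)@(7, 7): e=[62,-30,12] → ·
  covered (6 px):
    · · · · · · · · · · · ·
    · · █ █ · · · · · · · ·
    · · · █ █ █ · · · · · ·
    · · · · · · █ · · · · ·
    · · · · · · · · · · · ·
T1:
  2·area = 12
  edge (12, 6)→(8, 8): d=(-4,2) right/bottom  bias=-1
  edge (8, 8)→(14, 2): d=(6,-6) top-left  bias=+0
  edge (14, 2)→(12, 6): d=(-2,4) right/bottom  bias=-1
    (7,0)@(15, 1): e=[14,0,-2] → ·  [on edge]
    (6,1)@(13, 3): e=[10,0,2] → █  [on edge]
    (7,1)@(15, 3): e=[6,12,-6] → ·
    (5,2)@(11, 5): e=[6,0,6] → █  [on edge]
    (6,2)@(13, 5): e=[2,12,-2] → ·
    (4,3)@(9, 7): e=[2,0,10] → █  [on edge]
    (5,3)@(11, 7): e=[-2,12,2] → ·
    (3,4)@(7, 9): e=[-2,0,14] → ·  [on edge]
    (4,4)@(9, 9): e=[-6,12,6] → ·
  covered (3 px):
    · · · · · · · · · · · ·
    · · · · · · █ · · · · ·
    · · · · · █ · · · · · ·
    · · · · █ · · · · · · ·
    · · · · · · · · · · · ·
T2:
  2·area = 16
  edge (4, 0)→(7, 5): d=(3,5) right/bottom  bias=-1
  edge (7, 5)→(2, 2): d=(-5,-3) top-left  bias=+0
  edge (2, 2)→(4, 0): d=(2,-2) top-left  bias=+0
    (1,0)@(3, 1): e=[8,8,0] → █  [on edge]
    (2,0)@(5, 1): e=[-2,14,4] → ·
    (0,1)@(1, 3): e=[24,-8,0] → ·  [on edge]
    (1,1)@(3, 3): e=[14,-2,4] → ·
    (2,1)@(5, 3): e=[4,4,8] → █
    (3,1)@(7, 3): e=[-6,10,12] → ·
    (2,2)@(5, 5): e=[10,-6,12] → ·
    (3,2)@(7, 5): e=[0,0,16] → ·  [on edge]
  covered (2 px):
    · █ · · · · · · · · · ·
    · · █ · · · · · · · · ·
    · · · · · · · · · · · ·
    · · · · · · · · · · · ·
    · · · · · · · · · · · ·
T3:
  2·area = 5  (B↔C swapped to make it positive)
  edge (8, 3)→(9, 3): d=(1,0) top-left  bias=+0
  edge (9, 3)→(20, 8): d=(11,5) right/bottom  bias=-1
  edge (20, 8)→(8, 3): d=(-12,-5) top-left  bias=+0
    (0,1)@(1, 3): e=[0,40,-35] → ·  [on edge]
    (1,1)@(3, 3): e=[0,30,-25] → ·  [on edge]
    (2,1)@(5, 3): e=[0,20,-15] → ·  [on edge]
    (3,1)@(7, 3): e=[0,10,-5] → ·  [on edge]
    (4,1)@(9, 3): e=[0,0,5] → ·  [on edge]
    (5,1)@(11, 3): e=[0,-10,15] → ·  [on edge]
    (6,1)@(13, 3): e=[0,-20,25] → ·  [on edge]
    (7,1)@(15, 3): e=[0,-30,35] → ·  [on edge]
    (8,1)@(17, 3): e=[0,-40,45] → ·  [on edge]
    (9,1)@(19, 3): e=[0,-50,55] → ·  [on edge]
    (10,1)@(21, 3): e=[0,-60,65] → ·  [on edge]
    (11,1)@(23, 3): e=[0,-70,75] → ·  [on edge]
  covered (1 px):
    · · · · · · · · · · · ·
    · · · · · · · · · · · ·
    · · · · · · █ · · · · ·
    · · · · · · · · · · · ·
    · · · · · · · · · · · ·

Z-buffer (winner per pixel, '.' = empty):
  . 2 . . . . . . . . . .
  . . 2 0 . . 1 . . . . .
  . . . 0 0 1 3 . . . . .
  . . . . 1 . 0 . . . . .
  . . . . . . . . . . . .

Answer: 0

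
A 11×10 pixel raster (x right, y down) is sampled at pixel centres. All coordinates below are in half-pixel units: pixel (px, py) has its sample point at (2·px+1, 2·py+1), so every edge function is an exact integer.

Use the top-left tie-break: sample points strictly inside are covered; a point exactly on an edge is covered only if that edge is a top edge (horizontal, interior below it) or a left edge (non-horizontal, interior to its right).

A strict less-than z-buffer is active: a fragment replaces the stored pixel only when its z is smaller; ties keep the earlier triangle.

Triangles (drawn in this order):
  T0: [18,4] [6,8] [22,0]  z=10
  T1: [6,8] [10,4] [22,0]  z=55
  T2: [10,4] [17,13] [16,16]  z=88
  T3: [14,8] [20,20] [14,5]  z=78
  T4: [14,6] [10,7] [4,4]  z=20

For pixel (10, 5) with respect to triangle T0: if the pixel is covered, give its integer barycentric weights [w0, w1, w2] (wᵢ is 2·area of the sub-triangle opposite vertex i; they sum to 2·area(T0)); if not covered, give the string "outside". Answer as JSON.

T0:
  2·area = 32
  edge (18, 4)→(6, 8): d=(-12,4) right/bottom  bias=-1
  edge (6, 8)→(22, 0): d=(16,-8) top-left  bias=+0
  edge (22, 0)→(18, 4): d=(-4,4) right/bottom  bias=-1
    (10,0)@(21, 1): e=[24,8,0] → .  [on edge]
    (8,1)@(17, 3): e=[16,8,8] → X
    (9,1)@(19, 3): e=[8,24,0] → .  [on edge]
    (10,1)@(21, 3): e=[0,40,-8] → .  [on edge]
    (6,2)@(13, 5): e=[8,8,16] → X
    (7,2)@(15, 5): e=[0,24,8] → .  [on edge]
    (8,2)@(17, 5): e=[-8,40,0] → .  [on edge]
    (4,3)@(9, 7): e=[0,8,24] → .  [on edge]
    (6,3)@(13, 7): e=[-16,40,8] → .
    (7,3)@(15, 7): e=[-24,56,0] → .  [on edge]
    (1,4)@(3, 9): e=[0,-8,40] → .  [on edge]
    (6,4)@(13, 9): e=[-40,72,0] → .  [on edge]
    (5,5)@(11, 11): e=[-56,88,0] → .  [on edge]
    (4,6)@(9, 13): e=[-72,104,0] → .  [on edge]
    (3,7)@(7, 15): e=[-88,120,0] → .  [on edge]
    (2,8)@(5, 17): e=[-104,136,0] → .  [on edge]
    (1,9)@(3, 19): e=[-120,152,0] → .  [on edge]
  covered (2 px):
    . . . . . . . . . . .
    . . . . . . . . X . .
    . . . . . . X . . . .
    . . . . . . . . . . .
    . . . . . . . . . . .
    . . . . . . . . . . .
    . . . . . . . . . . .
    . . . . . . . . . . .
    . . . . . . . . . . .
    . . . . . . . . . . .
T1:
  2·area = 32
  edge (6, 8)→(10, 4): d=(4,-4) top-left  bias=+0
  edge (10, 4)→(22, 0): d=(12,-4) top-left  bias=+0
  edge (22, 0)→(6, 8): d=(-16,8) right/bottom  bias=-1
    (6,0)@(13, 1): e=[0,-24,56] → .  [on edge]
    (9,0)@(19, 1): e=[24,0,8] → X  [on edge]
    (10,0)@(21, 1): e=[32,8,-8] → .
    (5,1)@(11, 3): e=[0,-8,40] → .  [on edge]
    (6,1)@(13, 3): e=[8,0,24] → X  [on edge]
    (7,1)@(15, 3): e=[16,8,8] → X
    (8,1)@(17, 3): e=[24,16,-8] → .
    (9,1)@(19, 3): e=[32,24,-24] → .
    (3,2)@(7, 5): e=[-8,0,40] → .  [on edge]
    (4,2)@(9, 5): e=[0,8,24] → X  [on edge]
    (5,2)@(11, 5): e=[8,16,8] → X
    (6,2)@(13, 5): e=[16,24,-8] → .
    (0,3)@(1, 7): e=[-24,0,56] → .  [on edge]
    (3,3)@(7, 7): e=[0,24,8] → X  [on edge]
    (2,4)@(5, 9): e=[0,40,-8] → .  [on edge]
    (1,5)@(3, 11): e=[0,56,-24] → .  [on edge]
    (0,6)@(1, 13): e=[0,72,-40] → .  [on edge]
  covered (6 px):
    . . . . . . . . . X .
    . . . . . . X X . . .
    . . . . X X . . . . .
    . . . X . . . . . . .
    . . . . . . . . . . .
    . . . . . . . . . . .
    . . . . . . . . . . .
    . . . . . . . . . . .
    . . . . . . . . . . .
    . . . . . . . . . . .
T2:
  2·area = 30
  edge (10, 4)→(17, 13): d=(7,9) right/bottom  bias=-1
  edge (17, 13)→(16, 16): d=(-1,3) right/bottom  bias=-1
  edge (16, 16)→(10, 4): d=(-6,-12) top-left  bias=+0
    (10,0)@(21, 1): e=[-120,0,150] → .  [on edge]
    (9,3)@(19, 7): e=[-60,0,90] → .  [on edge]
    (6,4)@(13, 9): e=[8,16,6] → X
    (7,4)@(15, 9): e=[-10,10,30] → .
    (6,5)@(13, 11): e=[22,14,-6] → .
    (7,5)@(15, 11): e=[4,8,18] → X
    (8,5)@(17, 11): e=[-14,2,42] → .
    (7,6)@(15, 13): e=[18,6,6] → X
    (8,6)@(17, 13): e=[0,0,30] → .  [on edge]
    (7,7)@(15, 15): e=[32,4,-6] → .
    (7,9)@(15, 19): e=[60,0,-30] → .  [on edge]
  covered (3 px):
    . . . . . . . . . . .
    . . . . . . . . . . .
    . . . . . . . . . . .
    . . . . . . . . . . .
    . . . . . . X . . . .
    . . . . . . . X . . .
    . . . . . . . X . . .
    . . . . . . . . . . .
    . . . . . . . . . . .
    . . . . . . . . . . .
T3:
  2·area = 18  (B↔C swapped to make it positive)
  edge (14, 8)→(14, 5): d=(0,-3) top-left  bias=+0
  edge (14, 5)→(20, 20): d=(6,15) right/bottom  bias=-1
  edge (20, 20)→(14, 8): d=(-6,-12) top-left  bias=+0
    (7,4)@(15, 9): e=[3,9,6] → X
    (8,4)@(17, 9): e=[9,-21,30] → .
    (7,5)@(15, 11): e=[3,21,-6] → .
    (8,6)@(17, 13): e=[9,3,6] → X
    (9,6)@(19, 13): e=[15,-27,30] → .
    (8,7)@(17, 15): e=[9,15,-6] → .
  covered (2 px):
    . . . . . . . . . . .
    . . . . . . . . . . .
    . . . . . . . . . . .
    . . . . . . . . . . .
    . . . . . . . X . . .
    . . . . . . . . . . .
    . . . . . . . . X . .
    . . . . . . . . . . .
    . . . . . . . . . . .
    . . . . . . . . . . .
T4:
  2·area = 18
  edge (14, 6)→(10, 7): d=(-4,1) right/bottom  bias=-1
  edge (10, 7)→(4, 4): d=(-6,-3) top-left  bias=+0
  edge (4, 4)→(14, 6): d=(10,2) right/bottom  bias=-1
    (3,2)@(7, 5): e=[11,3,4] → X
    (4,2)@(9, 5): e=[9,9,0] → .  [on edge]
    (3,3)@(7, 7): e=[3,-9,24] → .
    (9,3)@(19, 7): e=[-9,27,0] → .  [on edge]
  covered (1 px):
    . . . . . . . . . . .
    . . . . . . . . . . .
    . . . X . . . . . . .
    . . . . . . . . . . .
    . . . . . . . . . . .
    . . . . . . . . . . .
    . . . . . . . . . . .
    . . . . . . . . . . .
    . . . . . . . . . . .
    . . . . . . . . . . .

Answer: "outside"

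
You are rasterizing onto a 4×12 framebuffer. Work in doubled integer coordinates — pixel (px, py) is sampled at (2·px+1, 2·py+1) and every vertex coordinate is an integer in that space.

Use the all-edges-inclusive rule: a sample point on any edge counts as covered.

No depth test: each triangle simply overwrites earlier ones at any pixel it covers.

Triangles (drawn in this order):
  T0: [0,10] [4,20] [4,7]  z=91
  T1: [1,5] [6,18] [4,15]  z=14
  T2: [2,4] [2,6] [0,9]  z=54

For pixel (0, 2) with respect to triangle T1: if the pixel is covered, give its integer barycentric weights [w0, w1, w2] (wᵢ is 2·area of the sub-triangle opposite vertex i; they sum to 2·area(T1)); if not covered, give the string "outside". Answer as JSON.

T0:
  2·area = 52  (B↔C swapped to make it positive)
  edge (0, 10)→(4, 7): d=(4,-3) inclusive
  edge (4, 7)→(4, 20): d=(0,13) inclusive
  edge (4, 20)→(0, 10): d=(-4,-10) inclusive
    (1,4)@(3, 9): e=[5,13,34] → #
    (2,4)@(5, 9): e=[11,-13,54] → ·
    (0,5)@(1, 11): e=[7,39,6] → #
    (2,5)@(5, 11): e=[19,-13,46] → ·
    (0,6)@(1, 13): e=[15,39,-2] → ·
    (1,6)@(3, 13): e=[21,13,18] → #
    (2,6)@(5, 13): e=[27,-13,38] → ·
    (1,7)@(3, 15): e=[29,13,10] → #
    (2,7)@(5, 15): e=[35,-13,30] → ·
    (1,8)@(3, 17): e=[37,13,2] → #
    (2,8)@(5, 17): e=[43,-13,22] → ·
    (1,9)@(3, 19): e=[45,13,-6] → ·
  covered (6 px):
    · · · ·
    · · · ·
    · · · ·
    · · · ·
    · # · ·
    # # · ·
    · # · ·
    · # · ·
    · # · ·
    · · · ·
    · · · ·
    · · · ·
T1:
  2·area = 11
  edge (1, 5)→(6, 18): d=(5,13) inclusive
  edge (6, 18)→(4, 15): d=(-2,-3) inclusive
  edge (4, 15)→(1, 5): d=(-3,-10) inclusive
    (0,2)@(1, 5): e=[0,11,0] → #  [on edge]
    (1,2)@(3, 5): e=[-26,17,20] → ·
    (0,3)@(1, 7): e=[10,7,-6] → ·
    (1,5)@(3, 11): e=[4,5,2] → #
    (2,5)@(5, 11): e=[-22,11,22] → ·
    (1,6)@(3, 13): e=[14,1,-4] → ·
  covered (2 px):
    · · · ·
    · · · ·
    # · · ·
    · · · ·
    · · · ·
    · # · ·
    · · · ·
    · · · ·
    · · · ·
    · · · ·
    · · · ·
    · · · ·
T2:
  2·area = 4
  edge (2, 4)→(2, 6): d=(0,2) inclusive
  edge (2, 6)→(0, 9): d=(-2,3) inclusive
  edge (0, 9)→(2, 4): d=(2,-5) inclusive
    (0,3)@(1, 7): e=[2,1,1] → #
    (1,3)@(3, 7): e=[-2,-5,11] → ·
    (0,4)@(1, 9): e=[2,-3,5] → ·
  covered (1 px):
    · · · ·
    · · · ·
    · · · ·
    # · · ·
    · · · ·
    · · · ·
    · · · ·
    · · · ·
    · · · ·
    · · · ·
    · · · ·
    · · · ·

Answer: [11,0,0]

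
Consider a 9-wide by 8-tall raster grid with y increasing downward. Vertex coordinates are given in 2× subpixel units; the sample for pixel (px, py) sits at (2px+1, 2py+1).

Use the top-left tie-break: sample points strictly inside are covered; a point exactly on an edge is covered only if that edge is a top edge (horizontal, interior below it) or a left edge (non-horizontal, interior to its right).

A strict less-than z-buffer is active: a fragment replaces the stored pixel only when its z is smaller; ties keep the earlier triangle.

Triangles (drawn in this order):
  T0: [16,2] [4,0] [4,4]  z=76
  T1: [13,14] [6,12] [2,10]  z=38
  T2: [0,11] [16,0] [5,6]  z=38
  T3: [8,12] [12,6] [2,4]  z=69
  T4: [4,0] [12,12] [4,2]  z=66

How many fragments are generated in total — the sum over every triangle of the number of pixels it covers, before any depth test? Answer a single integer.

T0:
  2·area = 48  (B↔C swapped to make it positive)
  edge (16, 2)→(4, 4): d=(-12,2) right/bottom  bias=-1
  edge (4, 4)→(4, 0): d=(0,-4) top-left  bias=+0
  edge (4, 0)→(16, 2): d=(12,2) right/bottom  bias=-1
    (2,0)@(5, 1): e=[34,4,10] → #
    (3,0)@(7, 1): e=[30,12,6] → #
    (4,0)@(9, 1): e=[26,20,2] → #
    (5,0)@(11, 1): e=[22,28,-2] → ·
    (2,1)@(5, 3): e=[10,4,34] → #
    (5,1)@(11, 3): e=[-2,28,22] → ·
    (2,2)@(5, 5): e=[-14,4,58] → ·
    (3,2)@(7, 5): e=[-18,12,54] → ·
    (4,2)@(9, 5): e=[-22,20,50] → ·
  covered (6 px):
    · · # # # · · · ·
    · · # # # · · · ·
    · · · · · · · · ·
    · · · · · · · · ·
    · · · · · · · · ·
    · · · · · · · · ·
    · · · · · · · · ·
    · · · · · · · · ·
T1:
  2·area = 6
  edge (13, 14)→(6, 12): d=(-7,-2) top-left  bias=+0
  edge (6, 12)→(2, 10): d=(-4,-2) top-left  bias=+0
  edge (2, 10)→(13, 14): d=(11,4) right/bottom  bias=-1
  covered (0 px):
    · · · · · · · · ·
    · · · · · · · · ·
    · · · · · · · · ·
    · · · · · · · · ·
    · · · · · · · · ·
    · · · · · · · · ·
    · · · · · · · · ·
    · · · · · · · · ·
T2:
  2·area = 25  (B↔C swapped to make it positive)
  edge (0, 11)→(5, 6): d=(5,-5) top-left  bias=+0
  edge (5, 6)→(16, 0): d=(11,-6) top-left  bias=+0
  edge (16, 0)→(0, 11): d=(-16,11) right/bottom  bias=-1
    (5,1)@(11, 3): e=[15,3,7] → #
    (6,1)@(13, 3): e=[25,15,-15] → ·
    (3,2)@(7, 5): e=[5,1,19] → #
    (4,2)@(9, 5): e=[15,13,-3] → ·
    (5,2)@(11, 5): e=[25,25,-25] → ·
    (2,3)@(5, 7): e=[5,11,9] → #
    (3,3)@(7, 7): e=[15,23,-13] → ·
    (2,4)@(5, 9): e=[15,33,-23] → ·
  covered (3 px):
    · · · · · · · · ·
    · · · · · # · · ·
    · · · # · · · · ·
    · · # · · · · · ·
    · · · · · · · · ·
    · · · · · · · · ·
    · · · · · · · · ·
    · · · · · · · · ·
T3:
  2·area = 68  (B↔C swapped to make it positive)
  edge (8, 12)→(2, 4): d=(-6,-8) top-left  bias=+0
  edge (2, 4)→(12, 6): d=(10,2) right/bottom  bias=-1
  edge (12, 6)→(8, 12): d=(-4,6) right/bottom  bias=-1
    (1,2)@(3, 5): e=[2,8,58] → #
    (2,2)@(5, 5): e=[18,4,46] → #
    (3,2)@(7, 5): e=[34,0,34] → ·  [on edge]
    (1,3)@(3, 7): e=[-10,28,50] → ·
    (2,3)@(5, 7): e=[6,24,38] → #
    (3,3)@(7, 7): e=[22,20,26] → #
    (4,3)@(9, 7): e=[38,16,14] → #
    (5,3)@(11, 7): e=[54,12,2] → #
    (6,3)@(13, 7): e=[70,8,-10] → ·
    (8,3)@(17, 7): e=[102,0,-34] → ·  [on edge]
    (2,4)@(5, 9): e=[-6,44,30] → ·
    (3,4)@(7, 9): e=[10,40,18] → #
  covered (8 px):
    · · · · · · · · ·
    · · · · · · · · ·
    · # # · · · · · ·
    · · # # # # · · ·
    · · · # # · · · ·
    · · · · · · · · ·
    · · · · · · · · ·
    · · · · · · · · ·
T4:
  2·area = 16
  edge (4, 0)→(12, 12): d=(8,12) right/bottom  bias=-1
  edge (12, 12)→(4, 2): d=(-8,-10) top-left  bias=+0
  edge (4, 2)→(4, 0): d=(0,-2) top-left  bias=+0
    (2,1)@(5, 3): e=[12,2,2] → #
    (3,1)@(7, 3): e=[-12,22,6] → ·
    (2,2)@(5, 5): e=[28,-14,2] → ·
    (3,2)@(7, 5): e=[4,6,6] → #
    (4,2)@(9, 5): e=[-20,26,10] → ·
    (3,3)@(7, 7): e=[20,-10,6] → ·
  covered (2 px):
    · · · · · · · · ·
    · · # · · · · · ·
    · · · # · · · · ·
    · · · · · · · · ·
    · · · · · · · · ·
    · · · · · · · · ·
    · · · · · · · · ·
    · · · · · · · · ·

Result: 19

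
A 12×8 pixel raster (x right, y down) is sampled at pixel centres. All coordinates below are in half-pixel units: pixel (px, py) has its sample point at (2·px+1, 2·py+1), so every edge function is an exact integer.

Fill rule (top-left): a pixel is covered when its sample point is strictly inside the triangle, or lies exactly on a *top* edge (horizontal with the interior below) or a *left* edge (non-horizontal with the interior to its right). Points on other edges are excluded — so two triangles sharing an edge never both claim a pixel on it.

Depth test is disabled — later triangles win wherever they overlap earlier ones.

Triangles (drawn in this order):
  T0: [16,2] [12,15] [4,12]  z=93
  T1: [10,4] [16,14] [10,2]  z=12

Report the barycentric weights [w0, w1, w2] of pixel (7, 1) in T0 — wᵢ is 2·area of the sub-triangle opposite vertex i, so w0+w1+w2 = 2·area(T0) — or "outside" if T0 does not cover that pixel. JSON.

T0:
  2·area = 116
  edge (16, 2)→(12, 15): d=(-4,13) right/bottom  bias=-1
  edge (12, 15)→(4, 12): d=(-8,-3) top-left  bias=+0
  edge (4, 12)→(16, 2): d=(12,-10) top-left  bias=+0
    (7,1)@(15, 3): e=[9,105,2] → X
    (8,1)@(17, 3): e=[-17,111,22] → .
    (6,2)@(13, 5): e=[27,83,6] → X
    (8,2)@(17, 5): e=[-25,95,46] → .
    (5,3)@(11, 7): e=[45,61,10] → X
    (7,3)@(15, 7): e=[-7,73,50] → .
    (4,4)@(9, 9): e=[63,39,14] → X
    (7,4)@(15, 9): e=[-15,57,74] → .
    (3,5)@(7, 11): e=[81,17,18] → X
    (7,5)@(15, 11): e=[-23,41,98] → .
    (3,6)@(7, 13): e=[73,1,42] → X
    (6,6)@(13, 13): e=[-5,19,102] → .
  covered (15 px):
    . . . . . . . . . . . .
    . . . . . . . X . . . .
    . . . . . . X X . . . .
    . . . . . X X . . . . .
    . . . . X X X . . . . .
    . . . X X X X . . . . .
    . . . X X X . . . . . .
    . . . . . . . . . . . .
T1:
  2·area = 12  (B↔C swapped to make it positive)
  edge (10, 4)→(10, 2): d=(0,-2) top-left  bias=+0
  edge (10, 2)→(16, 14): d=(6,12) right/bottom  bias=-1
  edge (16, 14)→(10, 4): d=(-6,-10) top-left  bias=+0
    (5,2)@(11, 5): e=[2,6,4] → X
    (6,2)@(13, 5): e=[6,-18,24] → .
    (5,3)@(11, 7): e=[2,18,-8] → .
    (6,4)@(13, 9): e=[6,6,0] → X  [on edge]
    (7,4)@(15, 9): e=[10,-18,20] → .
    (6,5)@(13, 11): e=[6,18,-12] → .
  covered (2 px):
    . . . . . . . . . . . .
    . . . . . . . . . . . .
    . . . . . X . . . . . .
    . . . . . . . . . . . .
    . . . . . . X . . . . .
    . . . . . . . . . . . .
    . . . . . . . . . . . .
    . . . . . . . . . . . .

Answer: [105,2,9]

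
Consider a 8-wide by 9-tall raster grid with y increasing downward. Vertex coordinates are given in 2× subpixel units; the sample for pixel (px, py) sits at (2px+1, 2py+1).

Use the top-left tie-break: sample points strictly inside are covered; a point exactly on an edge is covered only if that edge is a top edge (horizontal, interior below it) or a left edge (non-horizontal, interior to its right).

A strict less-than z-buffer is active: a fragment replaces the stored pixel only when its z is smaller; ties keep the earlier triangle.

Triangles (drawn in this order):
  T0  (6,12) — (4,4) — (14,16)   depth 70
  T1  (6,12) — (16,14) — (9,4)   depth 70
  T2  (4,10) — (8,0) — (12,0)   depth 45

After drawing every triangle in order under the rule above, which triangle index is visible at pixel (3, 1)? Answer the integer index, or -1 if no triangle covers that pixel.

T0:
  2·area = 56
  edge (6, 12)→(4, 4): d=(-2,-8) top-left  bias=+0
  edge (4, 4)→(14, 16): d=(10,12) right/bottom  bias=-1
  edge (14, 16)→(6, 12): d=(-8,-4) top-left  bias=+0
    (2,3)@(5, 7): e=[2,18,36] → #
    (3,3)@(7, 7): e=[18,-6,44] → ·
    (2,4)@(5, 9): e=[-2,38,20] → ·
    (3,4)@(7, 9): e=[14,14,28] → #
    (4,4)@(9, 9): e=[30,-10,36] → ·
    (3,5)@(7, 11): e=[10,34,12] → #
    (4,5)@(9, 11): e=[26,10,20] → #
    (5,5)@(11, 11): e=[42,-14,28] → ·
    (3,6)@(7, 13): e=[6,54,-4] → ·
    (4,6)@(9, 13): e=[22,30,4] → #
    (5,6)@(11, 13): e=[38,6,12] → #
    (6,6)@(13, 13): e=[54,-18,20] → ·
  covered (7 px):
    · · · · · · · ·
    · · · · · · · ·
    · · · · · · · ·
    · · # · · · · ·
    · · · # · · · ·
    · · · # # · · ·
    · · · · # # · ·
    · · · · · · # ·
    · · · · · · · ·
T1:
  2·area = 86  (B↔C swapped to make it positive)
  edge (6, 12)→(9, 4): d=(3,-8) top-left  bias=+0
  edge (9, 4)→(16, 14): d=(7,10) right/bottom  bias=-1
  edge (16, 14)→(6, 12): d=(-10,-2) top-left  bias=+0
    (4,2)@(9, 5): e=[3,7,76] → #
    (5,2)@(11, 5): e=[19,-13,80] → ·
    (4,3)@(9, 7): e=[9,21,56] → #
    (5,3)@(11, 7): e=[25,1,60] → #
    (6,3)@(13, 7): e=[41,-19,64] → ·
    (4,4)@(9, 9): e=[15,35,36] → #
    (6,4)@(13, 9): e=[47,-5,44] → ·
    (0,5)@(1, 11): e=[-43,129,0] → ·  [on edge]
    (3,5)@(7, 11): e=[5,69,12] → #
    (6,5)@(13, 11): e=[53,9,24] → #
    (7,5)@(15, 11): e=[69,-11,28] → ·
    (3,6)@(7, 13): e=[11,83,-8] → ·
    (5,6)@(11, 13): e=[43,43,0] → #  [on edge]
  covered (12 px):
    · · · · · · · ·
    · · · · · · · ·
    · · · · # · · ·
    · · · · # # · ·
    · · · · # # · ·
    · · · # # # # ·
    · · · · · # # #
    · · · · · · · ·
    · · · · · · · ·
T2:
  2·area = 40
  edge (4, 10)→(8, 0): d=(4,-10) top-left  bias=+0
  edge (8, 0)→(12, 0): d=(4,0) top-left  bias=+0
  edge (12, 0)→(4, 10): d=(-8,10) right/bottom  bias=-1
    (4,0)@(9, 1): e=[14,4,22] → #
    (5,0)@(11, 1): e=[34,4,2] → #
    (6,0)@(13, 1): e=[54,4,-18] → ·
    (3,1)@(7, 3): e=[2,12,26] → #
    (5,1)@(11, 3): e=[42,12,-14] → ·
    (3,2)@(7, 5): e=[10,20,10] → #
    (4,2)@(9, 5): e=[30,20,-10] → ·
    (3,3)@(7, 7): e=[18,28,-6] → ·
  covered (5 px):
    · · · · # # · ·
    · · · # # · · ·
    · · · # · · · ·
    · · · · · · · ·
    · · · · · · · ·
    · · · · · · · ·
    · · · · · · · ·
    · · · · · · · ·
    · · · · · · · ·

Z-buffer (winner per pixel, '.' = empty):
  . . . . 2 2 . .
  . . . 2 2 . . .
  . . . 2 1 . . .
  . . 0 . 1 1 . .
  . . . 0 1 1 . .
  . . . 0 0 1 1 .
  . . . . 0 0 1 1
  . . . . . . 0 .
  . . . . . . . .

Final: 2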